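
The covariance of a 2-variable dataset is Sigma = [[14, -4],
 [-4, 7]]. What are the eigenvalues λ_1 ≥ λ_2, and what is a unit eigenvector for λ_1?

Step 1 — characteristic polynomial of 2×2 Sigma:
  det(Sigma - λI) = λ² - trace · λ + det = 0.
  trace = 14 + 7 = 21, det = 14·7 - (-4)² = 82.
Step 2 — discriminant:
  Δ = trace² - 4·det = 441 - 328 = 113.
Step 3 — eigenvalues:
  λ = (trace ± √Δ)/2 = (21 ± 10.6301)/2,
  λ_1 = 15.8151,  λ_2 = 5.1849.

Step 4 — unit eigenvector for λ_1: solve (Sigma - λ_1 I)v = 0. First row:
  (14 - 15.8151)·v_x + (-4)·v_y = 0, i.e. (-1.8151)·v_x + (-4)·v_y = 0,
  so v ∝ (b, λ_1 - a) = (-4, 1.8151); multiply by -1 so the first entry is positive: u = (4, -1.8151).
  ||u|| = √((4)² + (-1.8151)²) = √(19.2945) ≈ 4.3925,
  v_1 = u/||u|| ≈ (0.9106, -0.4132) (||v_1|| = 1).

λ_1 = 15.8151,  λ_2 = 5.1849;  v_1 ≈ (0.9106, -0.4132)


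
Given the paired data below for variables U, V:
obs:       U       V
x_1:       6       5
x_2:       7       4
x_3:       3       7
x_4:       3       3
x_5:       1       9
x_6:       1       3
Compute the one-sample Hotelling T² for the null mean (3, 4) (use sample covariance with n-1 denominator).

Step 1 — sample mean vector:
  mean(U) = (6 + 7 + 3 + 3 + 1 + 1) / 6 = 21/6 = 3.5
  mean(V) = (5 + 4 + 7 + 3 + 9 + 3) / 6 = 31/6 = 5.1667
  x̄ = (3.5, 5.1667),  deviation x̄ - mu_0 = (3.5, 5.1667) - (3, 4) = (0.5, 1.1667).

Step 2 — sample covariance matrix, S[i,j] = (1/(n-1)) · Σ_k (x_{k,i} - mean_i) · (x_{k,j} - mean_j), divisor n-1 = 5:
  S[U,U] = ((2.5)·(2.5) + (3.5)·(3.5) + (-0.5)·(-0.5) + (-0.5)·(-0.5) + (-2.5)·(-2.5) + (-2.5)·(-2.5)) / 5 = 31.5/5 = 6.3
  S[U,V] = ((2.5)·(-0.1667) + (3.5)·(-1.1667) + (-0.5)·(1.8333) + (-0.5)·(-2.1667) + (-2.5)·(3.8333) + (-2.5)·(-2.1667)) / 5 = -8.5/5 = -1.7
  S[V,V] = ((-0.1667)·(-0.1667) + (-1.1667)·(-1.1667) + (1.8333)·(1.8333) + (-2.1667)·(-2.1667) + (3.8333)·(3.8333) + (-2.1667)·(-2.1667)) / 5 = 28.8333/5 = 5.7667
  S = [[6.3, -1.7],
 [-1.7, 5.7667]].

Step 3 — invert S. det(S) = 6.3·5.7667 - (-1.7)² = 33.44.
  S^{-1} = (1/det) · [[d, -b], [-b, a]] = [[0.1724, 0.0508],
 [0.0508, 0.1884]].

Step 4 — quadratic form (x̄ - mu_0)^T · S^{-1} · (x̄ - mu_0):
  S^{-1} · (x̄ - mu_0) = (0.1455, 0.2452),
  (x̄ - mu_0)^T · [...] = (0.5)·(0.1455) + (1.1667)·(0.2452) = 0.3589.

Step 5 — scale by n: T² = 6 · 0.3589 = 2.1531.

T² ≈ 2.1531


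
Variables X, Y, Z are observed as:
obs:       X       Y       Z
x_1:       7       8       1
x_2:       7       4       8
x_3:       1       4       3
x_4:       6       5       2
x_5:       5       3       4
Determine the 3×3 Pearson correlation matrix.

Step 1 — column means:
  mean(X) = (7 + 7 + 1 + 6 + 5) / 5 = 26/5 = 5.2
  mean(Y) = (8 + 4 + 4 + 5 + 3) / 5 = 24/5 = 4.8
  mean(Z) = (1 + 8 + 3 + 2 + 4) / 5 = 18/5 = 3.6

Step 2 — sample variances and covariances s[i,j] = (1/(n-1)) · Σ_k (x_{k,i} - mean_i) · (x_{k,j} - mean_j), with n-1 = 4:
  s[X,X] = ((1.8)·(1.8) + (1.8)·(1.8) + (-4.2)·(-4.2) + (0.8)·(0.8) + (-0.2)·(-0.2)) / 4 = 24.8/4 = 6.2
  s[X,Y] = ((1.8)·(3.2) + (1.8)·(-0.8) + (-4.2)·(-0.8) + (0.8)·(0.2) + (-0.2)·(-1.8)) / 4 = 8.2/4 = 2.05
  s[X,Z] = ((1.8)·(-2.6) + (1.8)·(4.4) + (-4.2)·(-0.6) + (0.8)·(-1.6) + (-0.2)·(0.4)) / 4 = 4.4/4 = 1.1
  s[Y,Y] = ((3.2)·(3.2) + (-0.8)·(-0.8) + (-0.8)·(-0.8) + (0.2)·(0.2) + (-1.8)·(-1.8)) / 4 = 14.8/4 = 3.7
  s[Y,Z] = ((3.2)·(-2.6) + (-0.8)·(4.4) + (-0.8)·(-0.6) + (0.2)·(-1.6) + (-1.8)·(0.4)) / 4 = -12.4/4 = -3.1
  s[Z,Z] = ((-2.6)·(-2.6) + (4.4)·(4.4) + (-0.6)·(-0.6) + (-1.6)·(-1.6) + (0.4)·(0.4)) / 4 = 29.2/4 = 7.3
  Sample standard deviations s_i = √(s[i,i]):
  s(X) = √(6.2) = 2.49
  s(Y) = √(3.7) = 1.9235
  s(Z) = √(7.3) = 2.7019

Step 3 — r_{ij} = s_{ij} / (s_i · s_j):
  r[X,X] = 1 (diagonal).
  r[X,Y] = 2.05 / (2.49 · 1.9235) = 2.05 / 4.7896 = 0.428
  r[X,Z] = 1.1 / (2.49 · 2.7019) = 1.1 / 6.7276 = 0.1635
  r[Y,Y] = 1 (diagonal).
  r[Y,Z] = -3.1 / (1.9235 · 2.7019) = -3.1 / 5.1971 = -0.5965
  r[Z,Z] = 1 (diagonal).

R is symmetric with unit diagonal. Assembling:

R = [[1, 0.428, 0.1635],
 [0.428, 1, -0.5965],
 [0.1635, -0.5965, 1]]


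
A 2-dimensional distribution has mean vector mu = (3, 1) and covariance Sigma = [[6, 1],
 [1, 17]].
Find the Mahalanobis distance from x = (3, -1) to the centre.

Step 1 — centre the observation: (x - mu) = (0, -2).

Step 2 — invert Sigma. det(Sigma) = 6·17 - (1)² = 101.
  Sigma^{-1} = (1/det) · [[d, -b], [-b, a]] = [[0.1683, -0.0099],
 [-0.0099, 0.0594]].

Step 3 — form the quadratic (x - mu)^T · Sigma^{-1} · (x - mu):
  Sigma^{-1} · (x - mu) = (0.0198, -0.1188).
  (x - mu)^T · [Sigma^{-1} · (x - mu)] = (0)·(0.0198) + (-2)·(-0.1188) = 0.2376.

Step 4 — take square root: d = √(0.2376) ≈ 0.4875.

d(x, mu) = √(0.2376) ≈ 0.4875


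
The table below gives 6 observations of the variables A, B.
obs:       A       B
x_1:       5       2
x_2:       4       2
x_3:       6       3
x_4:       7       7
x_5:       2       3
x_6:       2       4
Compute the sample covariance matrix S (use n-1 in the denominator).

Step 1 — column means:
  mean(A) = (5 + 4 + 6 + 7 + 2 + 2) / 6 = 26/6 = 4.3333
  mean(B) = (2 + 2 + 3 + 7 + 3 + 4) / 6 = 21/6 = 3.5

Step 2 — sample covariance S[i,j] = (1/(n-1)) · Σ_k (x_{k,i} - mean_i) · (x_{k,j} - mean_j), with n-1 = 5.
  S[A,A] = ((0.6667)·(0.6667) + (-0.3333)·(-0.3333) + (1.6667)·(1.6667) + (2.6667)·(2.6667) + (-2.3333)·(-2.3333) + (-2.3333)·(-2.3333)) / 5 = 21.3333/5 = 4.2667
  S[A,B] = ((0.6667)·(-1.5) + (-0.3333)·(-1.5) + (1.6667)·(-0.5) + (2.6667)·(3.5) + (-2.3333)·(-0.5) + (-2.3333)·(0.5)) / 5 = 8/5 = 1.6
  S[B,B] = ((-1.5)·(-1.5) + (-1.5)·(-1.5) + (-0.5)·(-0.5) + (3.5)·(3.5) + (-0.5)·(-0.5) + (0.5)·(0.5)) / 5 = 17.5/5 = 3.5

S is symmetric (S[j,i] = S[i,j]). Assembling:

S = [[4.2667, 1.6],
 [1.6, 3.5]]


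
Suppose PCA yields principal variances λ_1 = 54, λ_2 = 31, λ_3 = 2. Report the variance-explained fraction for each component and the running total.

Step 1 — total variance = trace(Sigma) = Σ λ_i = 54 + 31 + 2 = 87.

Step 2 — fraction explained by component i = λ_i / Σ λ:
  PC1: 54/87 = 0.6207
  PC2: 31/87 = 0.3563
  PC3: 2/87 = 0.023

Step 3 — cumulative fraction after k components = (λ_1 + ... + λ_k) / Σ λ:
  k = 1: 54/87 = 0.6207
  k = 2: (54 + 31)/87 = 85/87 = 0.977
  k = 3: (54 + 31 + 2)/87 = 87/87 = 1

Summary (fraction, with percent):

explained: PC1 0.6207 (62.07%), PC2 0.3563 (35.63%), PC3 0.023 (2.3%);  cumulative: 0.6207, 0.977, 1


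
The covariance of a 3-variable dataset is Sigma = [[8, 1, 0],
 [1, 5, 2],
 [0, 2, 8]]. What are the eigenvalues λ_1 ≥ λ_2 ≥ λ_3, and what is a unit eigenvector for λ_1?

Step 1 — characteristic polynomial p(λ) = det(λI - Sigma) = λ³ - tr·λ² + c_1·λ - det, where tr = trace, c_1 = sum of the principal 2×2 minors, det = det(Sigma):
  tr = 8 + 5 + 8 = 21,
  c_1 = (8·5 - (1)²) + (8·8 - (0)²) + (5·8 - (2)²) = 39 + 64 + 36 = 139,
  det = 8·(5·8 - (2)²) - (1)·((1)·8 - (2)·(0)) + (0)·((1)·(2) - 5·(0)) = 8·(36) - (1)·(8) + (0)·(2) = 280.
  So p(λ) = λ³ - 21λ² + 139λ - 280.
Step 2 — look for an integer root (rational root theorem: any rational root is an integer divisor of 280). Testing λ = 8:
  p(8) = 512 - 1344 + 1112 - 280 = 0  ✓
  Dividing out (λ - 8): p(λ) = (λ - 8)(λ² - 13λ + 35).
Step 3 — remaining eigenvalues from the quadratic λ² - 13λ + 35 = 0:
  Δ = 13² - 4·35 = 169 - 140 = 29,  λ = (13 ± √29)/2 = (13 ± 5.3852)/2 ≈ 9.1926 or 3.8074.
  Sorted: λ_1 = 9.1926,  λ_2 = 8,  λ_3 = 3.8074  (check: sum = 21 = tr ✓).

Step 4 — unit eigenvector for λ_1 ≈ 9.1926: v spans the null space of (Sigma - λ_1 I), whose rows are
  r_1 = (-1.1926, 1, 0),  r_2 = (1, -4.1926, 2),  r_3 = (0, 2, -1.1926).
  v is orthogonal to every row, so take v ∝ r_1 × r_2 = ((1)·(2) - (0)·(-4.1926), (0)·(1) - (-1.1926)·(2), (-1.1926)·(-4.1926) - (1)·(1)) ≈ (2, 2.3852, 4).
  Let u = (2, 2.3852, 4).
  ||u|| = √((2)² + (2.3852)² + (4)²) = √(25.689) ≈ 5.0684,  v_1 = u/||u|| ≈ (0.3946, 0.4706, 0.7892) (||v_1|| = 1).

λ_1 = 9.1926,  λ_2 = 8,  λ_3 = 3.8074;  v_1 ≈ (0.3946, 0.4706, 0.7892)


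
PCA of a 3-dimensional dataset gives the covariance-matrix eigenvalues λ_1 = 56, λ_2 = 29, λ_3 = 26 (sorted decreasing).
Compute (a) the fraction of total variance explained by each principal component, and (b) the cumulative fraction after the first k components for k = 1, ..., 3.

Step 1 — total variance = trace(Sigma) = Σ λ_i = 56 + 29 + 26 = 111.

Step 2 — fraction explained by component i = λ_i / Σ λ:
  PC1: 56/111 = 0.5045
  PC2: 29/111 = 0.2613
  PC3: 26/111 = 0.2342

Step 3 — cumulative fraction after k components = (λ_1 + ... + λ_k) / Σ λ:
  k = 1: 56/111 = 0.5045
  k = 2: (56 + 29)/111 = 85/111 = 0.7658
  k = 3: (56 + 29 + 26)/111 = 111/111 = 1

Summary (fraction, with percent):

explained: PC1 0.5045 (50.45%), PC2 0.2613 (26.13%), PC3 0.2342 (23.42%);  cumulative: 0.5045, 0.7658, 1


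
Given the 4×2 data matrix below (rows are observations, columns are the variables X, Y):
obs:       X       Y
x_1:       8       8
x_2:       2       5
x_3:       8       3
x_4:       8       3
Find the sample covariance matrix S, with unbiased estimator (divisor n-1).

Step 1 — column means:
  mean(X) = (8 + 2 + 8 + 8) / 4 = 26/4 = 6.5
  mean(Y) = (8 + 5 + 3 + 3) / 4 = 19/4 = 4.75

Step 2 — sample covariance S[i,j] = (1/(n-1)) · Σ_k (x_{k,i} - mean_i) · (x_{k,j} - mean_j), with n-1 = 3.
  S[X,X] = ((1.5)·(1.5) + (-4.5)·(-4.5) + (1.5)·(1.5) + (1.5)·(1.5)) / 3 = 27/3 = 9
  S[X,Y] = ((1.5)·(3.25) + (-4.5)·(0.25) + (1.5)·(-1.75) + (1.5)·(-1.75)) / 3 = -1.5/3 = -0.5
  S[Y,Y] = ((3.25)·(3.25) + (0.25)·(0.25) + (-1.75)·(-1.75) + (-1.75)·(-1.75)) / 3 = 16.75/3 = 5.5833

S is symmetric (S[j,i] = S[i,j]). Assembling:

S = [[9, -0.5],
 [-0.5, 5.5833]]


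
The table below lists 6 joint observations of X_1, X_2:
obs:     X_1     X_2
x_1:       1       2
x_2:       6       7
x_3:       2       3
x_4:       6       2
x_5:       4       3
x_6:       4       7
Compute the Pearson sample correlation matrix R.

Step 1 — column means:
  mean(X_1) = (1 + 6 + 2 + 6 + 4 + 4) / 6 = 23/6 = 3.8333
  mean(X_2) = (2 + 7 + 3 + 2 + 3 + 7) / 6 = 24/6 = 4

Step 2 — sample variances and covariances s[i,j] = (1/(n-1)) · Σ_k (x_{k,i} - mean_i) · (x_{k,j} - mean_j), with n-1 = 5:
  s[X_1,X_1] = ((-2.8333)·(-2.8333) + (2.1667)·(2.1667) + (-1.8333)·(-1.8333) + (2.1667)·(2.1667) + (0.1667)·(0.1667) + (0.1667)·(0.1667)) / 5 = 20.8333/5 = 4.1667
  s[X_1,X_2] = ((-2.8333)·(-2) + (2.1667)·(3) + (-1.8333)·(-1) + (2.1667)·(-2) + (0.1667)·(-1) + (0.1667)·(3)) / 5 = 10/5 = 2
  s[X_2,X_2] = ((-2)·(-2) + (3)·(3) + (-1)·(-1) + (-2)·(-2) + (-1)·(-1) + (3)·(3)) / 5 = 28/5 = 5.6
  Sample standard deviations s_i = √(s[i,i]):
  s(X_1) = √(4.1667) = 2.0412
  s(X_2) = √(5.6) = 2.3664

Step 3 — r_{ij} = s_{ij} / (s_i · s_j):
  r[X_1,X_1] = 1 (diagonal).
  r[X_1,X_2] = 2 / (2.0412 · 2.3664) = 2 / 4.8305 = 0.414
  r[X_2,X_2] = 1 (diagonal).

R is symmetric with unit diagonal. Assembling:

R = [[1, 0.414],
 [0.414, 1]]


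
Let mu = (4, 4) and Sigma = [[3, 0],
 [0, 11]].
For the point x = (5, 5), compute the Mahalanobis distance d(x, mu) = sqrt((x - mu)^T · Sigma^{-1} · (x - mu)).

Step 1 — centre the observation: (x - mu) = (1, 1).

Step 2 — invert Sigma. det(Sigma) = 3·11 - (0)² = 33.
  Sigma^{-1} = (1/det) · [[d, -b], [-b, a]] = [[0.3333, 0],
 [0, 0.0909]].

Step 3 — form the quadratic (x - mu)^T · Sigma^{-1} · (x - mu):
  Sigma^{-1} · (x - mu) = (0.3333, 0.0909).
  (x - mu)^T · [Sigma^{-1} · (x - mu)] = (1)·(0.3333) + (1)·(0.0909) = 0.4242.

Step 4 — take square root: d = √(0.4242) ≈ 0.6513.

d(x, mu) = √(0.4242) ≈ 0.6513


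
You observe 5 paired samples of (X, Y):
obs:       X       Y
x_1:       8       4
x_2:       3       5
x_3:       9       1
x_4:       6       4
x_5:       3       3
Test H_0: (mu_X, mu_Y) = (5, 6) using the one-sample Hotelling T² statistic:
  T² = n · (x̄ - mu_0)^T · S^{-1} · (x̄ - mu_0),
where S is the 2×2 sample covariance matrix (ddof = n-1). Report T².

Step 1 — sample mean vector:
  mean(X) = (8 + 3 + 9 + 6 + 3) / 5 = 29/5 = 5.8
  mean(Y) = (4 + 5 + 1 + 4 + 3) / 5 = 17/5 = 3.4
  x̄ = (5.8, 3.4),  deviation x̄ - mu_0 = (5.8, 3.4) - (5, 6) = (0.8, -2.6).

Step 2 — sample covariance matrix, S[i,j] = (1/(n-1)) · Σ_k (x_{k,i} - mean_i) · (x_{k,j} - mean_j), divisor n-1 = 4:
  S[X,X] = ((2.2)·(2.2) + (-2.8)·(-2.8) + (3.2)·(3.2) + (0.2)·(0.2) + (-2.8)·(-2.8)) / 4 = 30.8/4 = 7.7
  S[X,Y] = ((2.2)·(0.6) + (-2.8)·(1.6) + (3.2)·(-2.4) + (0.2)·(0.6) + (-2.8)·(-0.4)) / 4 = -9.6/4 = -2.4
  S[Y,Y] = ((0.6)·(0.6) + (1.6)·(1.6) + (-2.4)·(-2.4) + (0.6)·(0.6) + (-0.4)·(-0.4)) / 4 = 9.2/4 = 2.3
  S = [[7.7, -2.4],
 [-2.4, 2.3]].

Step 3 — invert S. det(S) = 7.7·2.3 - (-2.4)² = 11.95.
  S^{-1} = (1/det) · [[d, -b], [-b, a]] = [[0.1925, 0.2008],
 [0.2008, 0.6444]].

Step 4 — quadratic form (x̄ - mu_0)^T · S^{-1} · (x̄ - mu_0):
  S^{-1} · (x̄ - mu_0) = (-0.3682, -1.5146),
  (x̄ - mu_0)^T · [...] = (0.8)·(-0.3682) + (-2.6)·(-1.5146) = 3.6435.

Step 5 — scale by n: T² = 5 · 3.6435 = 18.2176.

T² ≈ 18.2176


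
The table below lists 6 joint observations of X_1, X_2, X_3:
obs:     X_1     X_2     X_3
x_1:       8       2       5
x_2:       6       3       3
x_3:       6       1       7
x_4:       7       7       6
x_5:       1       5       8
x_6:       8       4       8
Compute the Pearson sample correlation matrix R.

Step 1 — column means:
  mean(X_1) = (8 + 6 + 6 + 7 + 1 + 8) / 6 = 36/6 = 6
  mean(X_2) = (2 + 3 + 1 + 7 + 5 + 4) / 6 = 22/6 = 3.6667
  mean(X_3) = (5 + 3 + 7 + 6 + 8 + 8) / 6 = 37/6 = 6.1667

Step 2 — sample variances and covariances s[i,j] = (1/(n-1)) · Σ_k (x_{k,i} - mean_i) · (x_{k,j} - mean_j), with n-1 = 5:
  s[X_1,X_1] = ((2)·(2) + (0)·(0) + (0)·(0) + (1)·(1) + (-5)·(-5) + (2)·(2)) / 5 = 34/5 = 6.8
  s[X_1,X_2] = ((2)·(-1.6667) + (0)·(-0.6667) + (0)·(-2.6667) + (1)·(3.3333) + (-5)·(1.3333) + (2)·(0.3333)) / 5 = -6/5 = -1.2
  s[X_1,X_3] = ((2)·(-1.1667) + (0)·(-3.1667) + (0)·(0.8333) + (1)·(-0.1667) + (-5)·(1.8333) + (2)·(1.8333)) / 5 = -8/5 = -1.6
  s[X_2,X_2] = ((-1.6667)·(-1.6667) + (-0.6667)·(-0.6667) + (-2.6667)·(-2.6667) + (3.3333)·(3.3333) + (1.3333)·(1.3333) + (0.3333)·(0.3333)) / 5 = 23.3333/5 = 4.6667
  s[X_2,X_3] = ((-1.6667)·(-1.1667) + (-0.6667)·(-3.1667) + (-2.6667)·(0.8333) + (3.3333)·(-0.1667) + (1.3333)·(1.8333) + (0.3333)·(1.8333)) / 5 = 4.3333/5 = 0.8667
  s[X_3,X_3] = ((-1.1667)·(-1.1667) + (-3.1667)·(-3.1667) + (0.8333)·(0.8333) + (-0.1667)·(-0.1667) + (1.8333)·(1.8333) + (1.8333)·(1.8333)) / 5 = 18.8333/5 = 3.7667
  Sample standard deviations s_i = √(s[i,i]):
  s(X_1) = √(6.8) = 2.6077
  s(X_2) = √(4.6667) = 2.1602
  s(X_3) = √(3.7667) = 1.9408

Step 3 — r_{ij} = s_{ij} / (s_i · s_j):
  r[X_1,X_1] = 1 (diagonal).
  r[X_1,X_2] = -1.2 / (2.6077 · 2.1602) = -1.2 / 5.6332 = -0.213
  r[X_1,X_3] = -1.6 / (2.6077 · 1.9408) = -1.6 / 5.061 = -0.3161
  r[X_2,X_2] = 1 (diagonal).
  r[X_2,X_3] = 0.8667 / (2.1602 · 1.9408) = 0.8667 / 4.1926 = 0.2067
  r[X_3,X_3] = 1 (diagonal).

R is symmetric with unit diagonal. Assembling:

R = [[1, -0.213, -0.3161],
 [-0.213, 1, 0.2067],
 [-0.3161, 0.2067, 1]]


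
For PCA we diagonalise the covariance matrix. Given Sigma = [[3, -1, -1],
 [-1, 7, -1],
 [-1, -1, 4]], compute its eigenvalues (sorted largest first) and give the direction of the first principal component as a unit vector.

Step 1 — characteristic polynomial p(λ) = det(λI - Sigma) = λ³ - tr·λ² + c_1·λ - det, where tr = trace, c_1 = sum of the principal 2×2 minors, det = det(Sigma):
  tr = 3 + 7 + 4 = 14,
  c_1 = (3·7 - (-1)²) + (3·4 - (-1)²) + (7·4 - (-1)²) = 20 + 11 + 27 = 58,
  det = 3·(7·4 - (-1)²) - (-1)·((-1)·4 - (-1)·(-1)) + (-1)·((-1)·(-1) - 7·(-1)) = 3·(27) - (-1)·(-5) + (-1)·(8) = 68.
  So p(λ) = λ³ - 14λ² + 58λ - 68.
Step 2 — look for an integer root (rational root theorem: any rational root is an integer divisor of 68). Testing λ = 2:
  p(2) = 8 - 56 + 116 - 68 = 0  ✓
  Dividing out (λ - 2): p(λ) = (λ - 2)(λ² - 12λ + 34).
Step 3 — remaining eigenvalues from the quadratic λ² - 12λ + 34 = 0:
  Δ = 12² - 4·34 = 144 - 136 = 8,  λ = (12 ± √8)/2 = (12 ± 2.8284)/2 ≈ 7.4142 or 4.5858.
  Sorted: λ_1 = 7.4142,  λ_2 = 4.5858,  λ_3 = 2  (check: sum = 14 = tr ✓).

Step 4 — unit eigenvector for λ_1 ≈ 7.4142: v spans the null space of (Sigma - λ_1 I), whose rows are
  r_1 = (-4.4142, -1, -1),  r_2 = (-1, -0.4142, -1),  r_3 = (-1, -1, -3.4142).
  v is orthogonal to every row, so take v ∝ r_1 × r_2 = ((-1)·(-1) - (-1)·(-0.4142), (-1)·(-1) - (-4.4142)·(-1), (-4.4142)·(-0.4142) - (-1)·(-1)) ≈ (0.5858, -3.4142, 0.8284).
  Let u = (0.5858, -3.4142, 0.8284).
  ||u|| = √((0.5858)² + (-3.4142)² + (0.8284)²) = √(12.6863) ≈ 3.5618,  v_1 = u/||u|| ≈ (0.1645, -0.9586, 0.2326) (||v_1|| = 1).

λ_1 = 7.4142,  λ_2 = 4.5858,  λ_3 = 2;  v_1 ≈ (0.1645, -0.9586, 0.2326)


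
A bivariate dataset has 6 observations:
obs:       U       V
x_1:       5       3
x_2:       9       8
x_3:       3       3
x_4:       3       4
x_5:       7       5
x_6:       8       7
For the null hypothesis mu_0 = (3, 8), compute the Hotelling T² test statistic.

Step 1 — sample mean vector:
  mean(U) = (5 + 9 + 3 + 3 + 7 + 8) / 6 = 35/6 = 5.8333
  mean(V) = (3 + 8 + 3 + 4 + 5 + 7) / 6 = 30/6 = 5
  x̄ = (5.8333, 5),  deviation x̄ - mu_0 = (5.8333, 5) - (3, 8) = (2.8333, -3).

Step 2 — sample covariance matrix, S[i,j] = (1/(n-1)) · Σ_k (x_{k,i} - mean_i) · (x_{k,j} - mean_j), divisor n-1 = 5:
  S[U,U] = ((-0.8333)·(-0.8333) + (3.1667)·(3.1667) + (-2.8333)·(-2.8333) + (-2.8333)·(-2.8333) + (1.1667)·(1.1667) + (2.1667)·(2.1667)) / 5 = 32.8333/5 = 6.5667
  S[U,V] = ((-0.8333)·(-2) + (3.1667)·(3) + (-2.8333)·(-2) + (-2.8333)·(-1) + (1.1667)·(0) + (2.1667)·(2)) / 5 = 24/5 = 4.8
  S[V,V] = ((-2)·(-2) + (3)·(3) + (-2)·(-2) + (-1)·(-1) + (0)·(0) + (2)·(2)) / 5 = 22/5 = 4.4
  S = [[6.5667, 4.8],
 [4.8, 4.4]].

Step 3 — invert S. det(S) = 6.5667·4.4 - (4.8)² = 5.8533.
  S^{-1} = (1/det) · [[d, -b], [-b, a]] = [[0.7517, -0.82],
 [-0.82, 1.1219]].

Step 4 — quadratic form (x̄ - mu_0)^T · S^{-1} · (x̄ - mu_0):
  S^{-1} · (x̄ - mu_0) = (4.59, -5.6891),
  (x̄ - mu_0)^T · [...] = (2.8333)·(4.59) + (-3)·(-5.6891) = 30.0721.

Step 5 — scale by n: T² = 6 · 30.0721 = 180.4328.

T² ≈ 180.4328


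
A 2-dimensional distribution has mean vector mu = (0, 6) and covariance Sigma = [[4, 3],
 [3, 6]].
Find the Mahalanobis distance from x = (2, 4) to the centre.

Step 1 — centre the observation: (x - mu) = (2, -2).

Step 2 — invert Sigma. det(Sigma) = 4·6 - (3)² = 15.
  Sigma^{-1} = (1/det) · [[d, -b], [-b, a]] = [[0.4, -0.2],
 [-0.2, 0.2667]].

Step 3 — form the quadratic (x - mu)^T · Sigma^{-1} · (x - mu):
  Sigma^{-1} · (x - mu) = (1.2, -0.9333).
  (x - mu)^T · [Sigma^{-1} · (x - mu)] = (2)·(1.2) + (-2)·(-0.9333) = 4.2667.

Step 4 — take square root: d = √(4.2667) ≈ 2.0656.

d(x, mu) = √(4.2667) ≈ 2.0656


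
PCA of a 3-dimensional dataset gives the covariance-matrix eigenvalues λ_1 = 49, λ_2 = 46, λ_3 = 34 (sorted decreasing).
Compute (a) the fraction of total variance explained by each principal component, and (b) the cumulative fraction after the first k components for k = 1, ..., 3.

Step 1 — total variance = trace(Sigma) = Σ λ_i = 49 + 46 + 34 = 129.

Step 2 — fraction explained by component i = λ_i / Σ λ:
  PC1: 49/129 = 0.3798
  PC2: 46/129 = 0.3566
  PC3: 34/129 = 0.2636

Step 3 — cumulative fraction after k components = (λ_1 + ... + λ_k) / Σ λ:
  k = 1: 49/129 = 0.3798
  k = 2: (49 + 46)/129 = 95/129 = 0.7364
  k = 3: (49 + 46 + 34)/129 = 129/129 = 1

Summary (fraction, with percent):

explained: PC1 0.3798 (37.98%), PC2 0.3566 (35.66%), PC3 0.2636 (26.36%);  cumulative: 0.3798, 0.7364, 1


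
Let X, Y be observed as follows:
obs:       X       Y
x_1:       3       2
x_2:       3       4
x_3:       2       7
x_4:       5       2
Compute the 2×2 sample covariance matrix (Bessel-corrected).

Step 1 — column means:
  mean(X) = (3 + 3 + 2 + 5) / 4 = 13/4 = 3.25
  mean(Y) = (2 + 4 + 7 + 2) / 4 = 15/4 = 3.75

Step 2 — sample covariance S[i,j] = (1/(n-1)) · Σ_k (x_{k,i} - mean_i) · (x_{k,j} - mean_j), with n-1 = 3.
  S[X,X] = ((-0.25)·(-0.25) + (-0.25)·(-0.25) + (-1.25)·(-1.25) + (1.75)·(1.75)) / 3 = 4.75/3 = 1.5833
  S[X,Y] = ((-0.25)·(-1.75) + (-0.25)·(0.25) + (-1.25)·(3.25) + (1.75)·(-1.75)) / 3 = -6.75/3 = -2.25
  S[Y,Y] = ((-1.75)·(-1.75) + (0.25)·(0.25) + (3.25)·(3.25) + (-1.75)·(-1.75)) / 3 = 16.75/3 = 5.5833

S is symmetric (S[j,i] = S[i,j]). Assembling:

S = [[1.5833, -2.25],
 [-2.25, 5.5833]]


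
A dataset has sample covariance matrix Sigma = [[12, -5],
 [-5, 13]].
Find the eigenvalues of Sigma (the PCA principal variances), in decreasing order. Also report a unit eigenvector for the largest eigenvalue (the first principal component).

Step 1 — characteristic polynomial of 2×2 Sigma:
  det(Sigma - λI) = λ² - trace · λ + det = 0.
  trace = 12 + 13 = 25, det = 12·13 - (-5)² = 131.
Step 2 — discriminant:
  Δ = trace² - 4·det = 625 - 524 = 101.
Step 3 — eigenvalues:
  λ = (trace ± √Δ)/2 = (25 ± 10.0499)/2,
  λ_1 = 17.5249,  λ_2 = 7.4751.

Step 4 — unit eigenvector for λ_1: solve (Sigma - λ_1 I)v = 0. First row:
  (12 - 17.5249)·v_x + (-5)·v_y = 0, i.e. (-5.5249)·v_x + (-5)·v_y = 0,
  so v ∝ (b, λ_1 - a) = (-5, 5.5249); multiply by -1 so the first entry is positive: u = (5, -5.5249).
  ||u|| = √((5)² + (-5.5249)²) = √(55.5249) ≈ 7.4515,
  v_1 = u/||u|| ≈ (0.671, -0.7415) (||v_1|| = 1).

λ_1 = 17.5249,  λ_2 = 7.4751;  v_1 ≈ (0.671, -0.7415)


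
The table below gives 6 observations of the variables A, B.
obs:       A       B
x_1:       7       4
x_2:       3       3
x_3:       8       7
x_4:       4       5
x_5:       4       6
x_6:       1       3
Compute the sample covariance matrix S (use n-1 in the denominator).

Step 1 — column means:
  mean(A) = (7 + 3 + 8 + 4 + 4 + 1) / 6 = 27/6 = 4.5
  mean(B) = (4 + 3 + 7 + 5 + 6 + 3) / 6 = 28/6 = 4.6667

Step 2 — sample covariance S[i,j] = (1/(n-1)) · Σ_k (x_{k,i} - mean_i) · (x_{k,j} - mean_j), with n-1 = 5.
  S[A,A] = ((2.5)·(2.5) + (-1.5)·(-1.5) + (3.5)·(3.5) + (-0.5)·(-0.5) + (-0.5)·(-0.5) + (-3.5)·(-3.5)) / 5 = 33.5/5 = 6.7
  S[A,B] = ((2.5)·(-0.6667) + (-1.5)·(-1.6667) + (3.5)·(2.3333) + (-0.5)·(0.3333) + (-0.5)·(1.3333) + (-3.5)·(-1.6667)) / 5 = 14/5 = 2.8
  S[B,B] = ((-0.6667)·(-0.6667) + (-1.6667)·(-1.6667) + (2.3333)·(2.3333) + (0.3333)·(0.3333) + (1.3333)·(1.3333) + (-1.6667)·(-1.6667)) / 5 = 13.3333/5 = 2.6667

S is symmetric (S[j,i] = S[i,j]). Assembling:

S = [[6.7, 2.8],
 [2.8, 2.6667]]


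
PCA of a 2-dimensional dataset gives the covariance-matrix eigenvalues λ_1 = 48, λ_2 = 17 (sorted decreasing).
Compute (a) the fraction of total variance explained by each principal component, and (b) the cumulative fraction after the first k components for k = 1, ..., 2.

Step 1 — total variance = trace(Sigma) = Σ λ_i = 48 + 17 = 65.

Step 2 — fraction explained by component i = λ_i / Σ λ:
  PC1: 48/65 = 0.7385
  PC2: 17/65 = 0.2615

Step 3 — cumulative fraction after k components = (λ_1 + ... + λ_k) / Σ λ:
  k = 1: 48/65 = 0.7385
  k = 2: (48 + 17)/65 = 65/65 = 1

Summary (fraction, with percent):

explained: PC1 0.7385 (73.85%), PC2 0.2615 (26.15%);  cumulative: 0.7385, 1


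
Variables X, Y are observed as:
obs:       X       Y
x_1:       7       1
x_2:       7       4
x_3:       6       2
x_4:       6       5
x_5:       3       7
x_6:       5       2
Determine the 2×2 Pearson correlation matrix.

Step 1 — column means:
  mean(X) = (7 + 7 + 6 + 6 + 3 + 5) / 6 = 34/6 = 5.6667
  mean(Y) = (1 + 4 + 2 + 5 + 7 + 2) / 6 = 21/6 = 3.5

Step 2 — sample variances and covariances s[i,j] = (1/(n-1)) · Σ_k (x_{k,i} - mean_i) · (x_{k,j} - mean_j), with n-1 = 5:
  s[X,X] = ((1.3333)·(1.3333) + (1.3333)·(1.3333) + (0.3333)·(0.3333) + (0.3333)·(0.3333) + (-2.6667)·(-2.6667) + (-0.6667)·(-0.6667)) / 5 = 11.3333/5 = 2.2667
  s[X,Y] = ((1.3333)·(-2.5) + (1.3333)·(0.5) + (0.3333)·(-1.5) + (0.3333)·(1.5) + (-2.6667)·(3.5) + (-0.6667)·(-1.5)) / 5 = -11/5 = -2.2
  s[Y,Y] = ((-2.5)·(-2.5) + (0.5)·(0.5) + (-1.5)·(-1.5) + (1.5)·(1.5) + (3.5)·(3.5) + (-1.5)·(-1.5)) / 5 = 25.5/5 = 5.1
  Sample standard deviations s_i = √(s[i,i]):
  s(X) = √(2.2667) = 1.5055
  s(Y) = √(5.1) = 2.2583

Step 3 — r_{ij} = s_{ij} / (s_i · s_j):
  r[X,X] = 1 (diagonal).
  r[X,Y] = -2.2 / (1.5055 · 2.2583) = -2.2 / 3.4 = -0.6471
  r[Y,Y] = 1 (diagonal).

R is symmetric with unit diagonal. Assembling:

R = [[1, -0.6471],
 [-0.6471, 1]]


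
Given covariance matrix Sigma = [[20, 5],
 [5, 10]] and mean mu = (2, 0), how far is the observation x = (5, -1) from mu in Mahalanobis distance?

Step 1 — centre the observation: (x - mu) = (3, -1).

Step 2 — invert Sigma. det(Sigma) = 20·10 - (5)² = 175.
  Sigma^{-1} = (1/det) · [[d, -b], [-b, a]] = [[0.0571, -0.0286],
 [-0.0286, 0.1143]].

Step 3 — form the quadratic (x - mu)^T · Sigma^{-1} · (x - mu):
  Sigma^{-1} · (x - mu) = (0.2, -0.2).
  (x - mu)^T · [Sigma^{-1} · (x - mu)] = (3)·(0.2) + (-1)·(-0.2) = 0.8.

Step 4 — take square root: d = √(0.8) ≈ 0.8944.

d(x, mu) = √(0.8) ≈ 0.8944


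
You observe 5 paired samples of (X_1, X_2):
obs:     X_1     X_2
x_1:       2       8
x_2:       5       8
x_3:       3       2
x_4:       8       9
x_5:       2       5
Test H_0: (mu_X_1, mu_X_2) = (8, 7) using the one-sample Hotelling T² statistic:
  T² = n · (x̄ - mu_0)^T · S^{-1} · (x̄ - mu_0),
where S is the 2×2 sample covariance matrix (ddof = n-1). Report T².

Step 1 — sample mean vector:
  mean(X_1) = (2 + 5 + 3 + 8 + 2) / 5 = 20/5 = 4
  mean(X_2) = (8 + 8 + 2 + 9 + 5) / 5 = 32/5 = 6.4
  x̄ = (4, 6.4),  deviation x̄ - mu_0 = (4, 6.4) - (8, 7) = (-4, -0.6).

Step 2 — sample covariance matrix, S[i,j] = (1/(n-1)) · Σ_k (x_{k,i} - mean_i) · (x_{k,j} - mean_j), divisor n-1 = 4:
  S[X_1,X_1] = ((-2)·(-2) + (1)·(1) + (-1)·(-1) + (4)·(4) + (-2)·(-2)) / 4 = 26/4 = 6.5
  S[X_1,X_2] = ((-2)·(1.6) + (1)·(1.6) + (-1)·(-4.4) + (4)·(2.6) + (-2)·(-1.4)) / 4 = 16/4 = 4
  S[X_2,X_2] = ((1.6)·(1.6) + (1.6)·(1.6) + (-4.4)·(-4.4) + (2.6)·(2.6) + (-1.4)·(-1.4)) / 4 = 33.2/4 = 8.3
  S = [[6.5, 4],
 [4, 8.3]].

Step 3 — invert S. det(S) = 6.5·8.3 - (4)² = 37.95.
  S^{-1} = (1/det) · [[d, -b], [-b, a]] = [[0.2187, -0.1054],
 [-0.1054, 0.1713]].

Step 4 — quadratic form (x̄ - mu_0)^T · S^{-1} · (x̄ - mu_0):
  S^{-1} · (x̄ - mu_0) = (-0.8116, 0.3188),
  (x̄ - mu_0)^T · [...] = (-4)·(-0.8116) + (-0.6)·(0.3188) = 3.0551.

Step 5 — scale by n: T² = 5 · 3.0551 = 15.2754.

T² ≈ 15.2754


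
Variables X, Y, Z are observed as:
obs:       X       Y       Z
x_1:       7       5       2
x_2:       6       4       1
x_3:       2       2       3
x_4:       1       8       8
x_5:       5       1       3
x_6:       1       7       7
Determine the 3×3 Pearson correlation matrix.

Step 1 — column means:
  mean(X) = (7 + 6 + 2 + 1 + 5 + 1) / 6 = 22/6 = 3.6667
  mean(Y) = (5 + 4 + 2 + 8 + 1 + 7) / 6 = 27/6 = 4.5
  mean(Z) = (2 + 1 + 3 + 8 + 3 + 7) / 6 = 24/6 = 4

Step 2 — sample variances and covariances s[i,j] = (1/(n-1)) · Σ_k (x_{k,i} - mean_i) · (x_{k,j} - mean_j), with n-1 = 5:
  s[X,X] = ((3.3333)·(3.3333) + (2.3333)·(2.3333) + (-1.6667)·(-1.6667) + (-2.6667)·(-2.6667) + (1.3333)·(1.3333) + (-2.6667)·(-2.6667)) / 5 = 35.3333/5 = 7.0667
  s[X,Y] = ((3.3333)·(0.5) + (2.3333)·(-0.5) + (-1.6667)·(-2.5) + (-2.6667)·(3.5) + (1.3333)·(-3.5) + (-2.6667)·(2.5)) / 5 = -16/5 = -3.2
  s[X,Z] = ((3.3333)·(-2) + (2.3333)·(-3) + (-1.6667)·(-1) + (-2.6667)·(4) + (1.3333)·(-1) + (-2.6667)·(3)) / 5 = -32/5 = -6.4
  s[Y,Y] = ((0.5)·(0.5) + (-0.5)·(-0.5) + (-2.5)·(-2.5) + (3.5)·(3.5) + (-3.5)·(-3.5) + (2.5)·(2.5)) / 5 = 37.5/5 = 7.5
  s[Y,Z] = ((0.5)·(-2) + (-0.5)·(-3) + (-2.5)·(-1) + (3.5)·(4) + (-3.5)·(-1) + (2.5)·(3)) / 5 = 28/5 = 5.6
  s[Z,Z] = ((-2)·(-2) + (-3)·(-3) + (-1)·(-1) + (4)·(4) + (-1)·(-1) + (3)·(3)) / 5 = 40/5 = 8
  Sample standard deviations s_i = √(s[i,i]):
  s(X) = √(7.0667) = 2.6583
  s(Y) = √(7.5) = 2.7386
  s(Z) = √(8) = 2.8284

Step 3 — r_{ij} = s_{ij} / (s_i · s_j):
  r[X,X] = 1 (diagonal).
  r[X,Y] = -3.2 / (2.6583 · 2.7386) = -3.2 / 7.2801 = -0.4396
  r[X,Z] = -6.4 / (2.6583 · 2.8284) = -6.4 / 7.5189 = -0.8512
  r[Y,Y] = 1 (diagonal).
  r[Y,Z] = 5.6 / (2.7386 · 2.8284) = 5.6 / 7.746 = 0.723
  r[Z,Z] = 1 (diagonal).

R is symmetric with unit diagonal. Assembling:

R = [[1, -0.4396, -0.8512],
 [-0.4396, 1, 0.723],
 [-0.8512, 0.723, 1]]


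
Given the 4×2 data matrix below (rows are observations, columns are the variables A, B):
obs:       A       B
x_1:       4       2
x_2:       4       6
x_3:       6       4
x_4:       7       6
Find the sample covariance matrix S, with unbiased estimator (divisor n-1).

Step 1 — column means:
  mean(A) = (4 + 4 + 6 + 7) / 4 = 21/4 = 5.25
  mean(B) = (2 + 6 + 4 + 6) / 4 = 18/4 = 4.5

Step 2 — sample covariance S[i,j] = (1/(n-1)) · Σ_k (x_{k,i} - mean_i) · (x_{k,j} - mean_j), with n-1 = 3.
  S[A,A] = ((-1.25)·(-1.25) + (-1.25)·(-1.25) + (0.75)·(0.75) + (1.75)·(1.75)) / 3 = 6.75/3 = 2.25
  S[A,B] = ((-1.25)·(-2.5) + (-1.25)·(1.5) + (0.75)·(-0.5) + (1.75)·(1.5)) / 3 = 3.5/3 = 1.1667
  S[B,B] = ((-2.5)·(-2.5) + (1.5)·(1.5) + (-0.5)·(-0.5) + (1.5)·(1.5)) / 3 = 11/3 = 3.6667

S is symmetric (S[j,i] = S[i,j]). Assembling:

S = [[2.25, 1.1667],
 [1.1667, 3.6667]]


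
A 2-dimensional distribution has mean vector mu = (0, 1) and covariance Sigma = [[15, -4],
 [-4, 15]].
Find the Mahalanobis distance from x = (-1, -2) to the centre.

Step 1 — centre the observation: (x - mu) = (-1, -3).

Step 2 — invert Sigma. det(Sigma) = 15·15 - (-4)² = 209.
  Sigma^{-1} = (1/det) · [[d, -b], [-b, a]] = [[0.0718, 0.0191],
 [0.0191, 0.0718]].

Step 3 — form the quadratic (x - mu)^T · Sigma^{-1} · (x - mu):
  Sigma^{-1} · (x - mu) = (-0.1292, -0.2344).
  (x - mu)^T · [Sigma^{-1} · (x - mu)] = (-1)·(-0.1292) + (-3)·(-0.2344) = 0.8325.

Step 4 — take square root: d = √(0.8325) ≈ 0.9124.

d(x, mu) = √(0.8325) ≈ 0.9124


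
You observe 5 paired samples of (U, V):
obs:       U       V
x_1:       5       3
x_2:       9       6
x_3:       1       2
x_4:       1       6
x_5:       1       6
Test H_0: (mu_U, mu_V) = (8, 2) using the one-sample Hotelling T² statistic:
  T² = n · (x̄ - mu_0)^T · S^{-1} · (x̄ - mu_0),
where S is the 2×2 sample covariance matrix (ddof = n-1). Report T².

Step 1 — sample mean vector:
  mean(U) = (5 + 9 + 1 + 1 + 1) / 5 = 17/5 = 3.4
  mean(V) = (3 + 6 + 2 + 6 + 6) / 5 = 23/5 = 4.6
  x̄ = (3.4, 4.6),  deviation x̄ - mu_0 = (3.4, 4.6) - (8, 2) = (-4.6, 2.6).

Step 2 — sample covariance matrix, S[i,j] = (1/(n-1)) · Σ_k (x_{k,i} - mean_i) · (x_{k,j} - mean_j), divisor n-1 = 4:
  S[U,U] = ((1.6)·(1.6) + (5.6)·(5.6) + (-2.4)·(-2.4) + (-2.4)·(-2.4) + (-2.4)·(-2.4)) / 4 = 51.2/4 = 12.8
  S[U,V] = ((1.6)·(-1.6) + (5.6)·(1.4) + (-2.4)·(-2.6) + (-2.4)·(1.4) + (-2.4)·(1.4)) / 4 = 4.8/4 = 1.2
  S[V,V] = ((-1.6)·(-1.6) + (1.4)·(1.4) + (-2.6)·(-2.6) + (1.4)·(1.4) + (1.4)·(1.4)) / 4 = 15.2/4 = 3.8
  S = [[12.8, 1.2],
 [1.2, 3.8]].

Step 3 — invert S. det(S) = 12.8·3.8 - (1.2)² = 47.2.
  S^{-1} = (1/det) · [[d, -b], [-b, a]] = [[0.0805, -0.0254],
 [-0.0254, 0.2712]].

Step 4 — quadratic form (x̄ - mu_0)^T · S^{-1} · (x̄ - mu_0):
  S^{-1} · (x̄ - mu_0) = (-0.4364, 0.822),
  (x̄ - mu_0)^T · [...] = (-4.6)·(-0.4364) + (2.6)·(0.822) = 4.1449.

Step 5 — scale by n: T² = 5 · 4.1449 = 20.7246.

T² ≈ 20.7246


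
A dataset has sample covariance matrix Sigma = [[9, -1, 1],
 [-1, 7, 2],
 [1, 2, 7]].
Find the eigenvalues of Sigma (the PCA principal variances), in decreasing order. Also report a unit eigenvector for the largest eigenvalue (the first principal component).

Step 1 — characteristic polynomial p(λ) = det(λI - Sigma) = λ³ - tr·λ² + c_1·λ - det, where tr = trace, c_1 = sum of the principal 2×2 minors, det = det(Sigma):
  tr = 9 + 7 + 7 = 23,
  c_1 = (9·7 - (-1)²) + (9·7 - (1)²) + (7·7 - (2)²) = 62 + 62 + 45 = 169,
  det = 9·(7·7 - (2)²) - (-1)·((-1)·7 - (2)·(1)) + (1)·((-1)·(2) - 7·(1)) = 9·(45) - (-1)·(-9) + (1)·(-9) = 387.
  So p(λ) = λ³ - 23λ² + 169λ - 387.
Step 2 — look for an integer root (rational root theorem: any rational root is an integer divisor of 387). Testing λ = 9:
  p(9) = 729 - 1863 + 1521 - 387 = 0  ✓
  Dividing out (λ - 9): p(λ) = (λ - 9)(λ² - 14λ + 43).
Step 3 — remaining eigenvalues from the quadratic λ² - 14λ + 43 = 0:
  Δ = 14² - 4·43 = 196 - 172 = 24,  λ = (14 ± √24)/2 = (14 ± 4.899)/2 ≈ 9.4495 or 4.5505.
  Sorted: λ_1 = 9.4495,  λ_2 = 9,  λ_3 = 4.5505  (check: sum = 23 = tr ✓).

Step 4 — unit eigenvector for λ_1 ≈ 9.4495: v spans the null space of (Sigma - λ_1 I), whose rows are
  r_1 = (-0.4495, -1, 1),  r_2 = (-1, -2.4495, 2),  r_3 = (1, 2, -2.4495).
  v is orthogonal to every row, so take v ∝ r_1 × r_2 = ((-1)·(2) - (1)·(-2.4495), (1)·(-1) - (-0.4495)·(2), (-0.4495)·(-2.4495) - (-1)·(-1)) ≈ (0.4495, -0.101, 0.101).
  Let u = (0.4495, -0.101, 0.101).
  ||u|| = √((0.4495)² + (-0.101)² + (0.101)²) = √(0.2225) ≈ 0.4716,  v_1 = u/||u|| ≈ (0.953, -0.2142, 0.2142) (||v_1|| = 1).

λ_1 = 9.4495,  λ_2 = 9,  λ_3 = 4.5505;  v_1 ≈ (0.953, -0.2142, 0.2142)


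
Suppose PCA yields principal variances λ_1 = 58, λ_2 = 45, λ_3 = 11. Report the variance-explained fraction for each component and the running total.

Step 1 — total variance = trace(Sigma) = Σ λ_i = 58 + 45 + 11 = 114.

Step 2 — fraction explained by component i = λ_i / Σ λ:
  PC1: 58/114 = 0.5088
  PC2: 45/114 = 0.3947
  PC3: 11/114 = 0.0965

Step 3 — cumulative fraction after k components = (λ_1 + ... + λ_k) / Σ λ:
  k = 1: 58/114 = 0.5088
  k = 2: (58 + 45)/114 = 103/114 = 0.9035
  k = 3: (58 + 45 + 11)/114 = 114/114 = 1

Summary (fraction, with percent):

explained: PC1 0.5088 (50.88%), PC2 0.3947 (39.47%), PC3 0.0965 (9.65%);  cumulative: 0.5088, 0.9035, 1


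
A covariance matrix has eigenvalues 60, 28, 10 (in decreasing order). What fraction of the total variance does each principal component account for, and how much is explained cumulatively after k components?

Step 1 — total variance = trace(Sigma) = Σ λ_i = 60 + 28 + 10 = 98.

Step 2 — fraction explained by component i = λ_i / Σ λ:
  PC1: 60/98 = 0.6122
  PC2: 28/98 = 0.2857
  PC3: 10/98 = 0.102

Step 3 — cumulative fraction after k components = (λ_1 + ... + λ_k) / Σ λ:
  k = 1: 60/98 = 0.6122
  k = 2: (60 + 28)/98 = 88/98 = 0.898
  k = 3: (60 + 28 + 10)/98 = 98/98 = 1

Summary (fraction, with percent):

explained: PC1 0.6122 (61.22%), PC2 0.2857 (28.57%), PC3 0.102 (10.2%);  cumulative: 0.6122, 0.898, 1


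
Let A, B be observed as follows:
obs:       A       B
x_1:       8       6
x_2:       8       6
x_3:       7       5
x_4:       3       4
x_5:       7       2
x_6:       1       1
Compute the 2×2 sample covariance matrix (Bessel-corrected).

Step 1 — column means:
  mean(A) = (8 + 8 + 7 + 3 + 7 + 1) / 6 = 34/6 = 5.6667
  mean(B) = (6 + 6 + 5 + 4 + 2 + 1) / 6 = 24/6 = 4

Step 2 — sample covariance S[i,j] = (1/(n-1)) · Σ_k (x_{k,i} - mean_i) · (x_{k,j} - mean_j), with n-1 = 5.
  S[A,A] = ((2.3333)·(2.3333) + (2.3333)·(2.3333) + (1.3333)·(1.3333) + (-2.6667)·(-2.6667) + (1.3333)·(1.3333) + (-4.6667)·(-4.6667)) / 5 = 43.3333/5 = 8.6667
  S[A,B] = ((2.3333)·(2) + (2.3333)·(2) + (1.3333)·(1) + (-2.6667)·(0) + (1.3333)·(-2) + (-4.6667)·(-3)) / 5 = 22/5 = 4.4
  S[B,B] = ((2)·(2) + (2)·(2) + (1)·(1) + (0)·(0) + (-2)·(-2) + (-3)·(-3)) / 5 = 22/5 = 4.4

S is symmetric (S[j,i] = S[i,j]). Assembling:

S = [[8.6667, 4.4],
 [4.4, 4.4]]


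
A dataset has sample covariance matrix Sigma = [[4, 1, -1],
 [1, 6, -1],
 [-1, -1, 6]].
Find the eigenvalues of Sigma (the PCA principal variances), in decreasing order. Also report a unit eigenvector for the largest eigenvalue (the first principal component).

Step 1 — characteristic polynomial p(λ) = det(λI - Sigma) = λ³ - tr·λ² + c_1·λ - det, where tr = trace, c_1 = sum of the principal 2×2 minors, det = det(Sigma):
  tr = 4 + 6 + 6 = 16,
  c_1 = (4·6 - (1)²) + (4·6 - (-1)²) + (6·6 - (-1)²) = 23 + 23 + 35 = 81,
  det = 4·(6·6 - (-1)²) - (1)·((1)·6 - (-1)·(-1)) + (-1)·((1)·(-1) - 6·(-1)) = 4·(35) - (1)·(5) + (-1)·(5) = 130.
  So p(λ) = λ³ - 16λ² + 81λ - 130.
Step 2 — look for an integer root (rational root theorem: any rational root is an integer divisor of 130). Testing λ = 5:
  p(5) = 125 - 400 + 405 - 130 = 0  ✓
  Dividing out (λ - 5): p(λ) = (λ - 5)(λ² - 11λ + 26).
Step 3 — remaining eigenvalues from the quadratic λ² - 11λ + 26 = 0:
  Δ = 11² - 4·26 = 121 - 104 = 17,  λ = (11 ± √17)/2 = (11 ± 4.1231)/2 ≈ 7.5616 or 3.4384.
  Sorted: λ_1 = 7.5616,  λ_2 = 5,  λ_3 = 3.4384  (check: sum = 16 = tr ✓).

Step 4 — unit eigenvector for λ_1 ≈ 7.5616: v spans the null space of (Sigma - λ_1 I), whose rows are
  r_1 = (-3.5616, 1, -1),  r_2 = (1, -1.5616, -1),  r_3 = (-1, -1, -1.5616).
  v is orthogonal to every row, so take v ∝ r_1 × r_2 = ((1)·(-1) - (-1)·(-1.5616), (-1)·(1) - (-3.5616)·(-1), (-3.5616)·(-1.5616) - (1)·(1)) ≈ (-2.5616, -4.5616, 4.5616).
  Rescale (multiply by -1 so the first nonzero entry is positive): u = (2.5616, 4.5616, -4.5616).
  ||u|| = √((2.5616)² + (4.5616)² + (-4.5616)²) = √(48.1771) ≈ 6.941,  v_1 = u/||u|| ≈ (0.369, 0.6572, -0.6572) (||v_1|| = 1).

λ_1 = 7.5616,  λ_2 = 5,  λ_3 = 3.4384;  v_1 ≈ (0.369, 0.6572, -0.6572)


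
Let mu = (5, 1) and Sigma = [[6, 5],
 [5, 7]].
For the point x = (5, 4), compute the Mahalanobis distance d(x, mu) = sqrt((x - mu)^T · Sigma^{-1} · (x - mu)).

Step 1 — centre the observation: (x - mu) = (0, 3).

Step 2 — invert Sigma. det(Sigma) = 6·7 - (5)² = 17.
  Sigma^{-1} = (1/det) · [[d, -b], [-b, a]] = [[0.4118, -0.2941],
 [-0.2941, 0.3529]].

Step 3 — form the quadratic (x - mu)^T · Sigma^{-1} · (x - mu):
  Sigma^{-1} · (x - mu) = (-0.8824, 1.0588).
  (x - mu)^T · [Sigma^{-1} · (x - mu)] = (0)·(-0.8824) + (3)·(1.0588) = 3.1765.

Step 4 — take square root: d = √(3.1765) ≈ 1.7823.

d(x, mu) = √(3.1765) ≈ 1.7823


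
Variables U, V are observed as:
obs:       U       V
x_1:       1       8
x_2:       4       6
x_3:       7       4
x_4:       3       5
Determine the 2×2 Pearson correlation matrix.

Step 1 — column means:
  mean(U) = (1 + 4 + 7 + 3) / 4 = 15/4 = 3.75
  mean(V) = (8 + 6 + 4 + 5) / 4 = 23/4 = 5.75

Step 2 — sample variances and covariances s[i,j] = (1/(n-1)) · Σ_k (x_{k,i} - mean_i) · (x_{k,j} - mean_j), with n-1 = 3:
  s[U,U] = ((-2.75)·(-2.75) + (0.25)·(0.25) + (3.25)·(3.25) + (-0.75)·(-0.75)) / 3 = 18.75/3 = 6.25
  s[U,V] = ((-2.75)·(2.25) + (0.25)·(0.25) + (3.25)·(-1.75) + (-0.75)·(-0.75)) / 3 = -11.25/3 = -3.75
  s[V,V] = ((2.25)·(2.25) + (0.25)·(0.25) + (-1.75)·(-1.75) + (-0.75)·(-0.75)) / 3 = 8.75/3 = 2.9167
  Sample standard deviations s_i = √(s[i,i]):
  s(U) = √(6.25) = 2.5
  s(V) = √(2.9167) = 1.7078

Step 3 — r_{ij} = s_{ij} / (s_i · s_j):
  r[U,U] = 1 (diagonal).
  r[U,V] = -3.75 / (2.5 · 1.7078) = -3.75 / 4.2696 = -0.8783
  r[V,V] = 1 (diagonal).

R is symmetric with unit diagonal. Assembling:

R = [[1, -0.8783],
 [-0.8783, 1]]


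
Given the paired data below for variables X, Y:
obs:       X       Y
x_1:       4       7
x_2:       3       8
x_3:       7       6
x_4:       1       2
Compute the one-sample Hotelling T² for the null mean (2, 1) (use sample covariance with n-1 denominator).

Step 1 — sample mean vector:
  mean(X) = (4 + 3 + 7 + 1) / 4 = 15/4 = 3.75
  mean(Y) = (7 + 8 + 6 + 2) / 4 = 23/4 = 5.75
  x̄ = (3.75, 5.75),  deviation x̄ - mu_0 = (3.75, 5.75) - (2, 1) = (1.75, 4.75).

Step 2 — sample covariance matrix, S[i,j] = (1/(n-1)) · Σ_k (x_{k,i} - mean_i) · (x_{k,j} - mean_j), divisor n-1 = 3:
  S[X,X] = ((0.25)·(0.25) + (-0.75)·(-0.75) + (3.25)·(3.25) + (-2.75)·(-2.75)) / 3 = 18.75/3 = 6.25
  S[X,Y] = ((0.25)·(1.25) + (-0.75)·(2.25) + (3.25)·(0.25) + (-2.75)·(-3.75)) / 3 = 9.75/3 = 3.25
  S[Y,Y] = ((1.25)·(1.25) + (2.25)·(2.25) + (0.25)·(0.25) + (-3.75)·(-3.75)) / 3 = 20.75/3 = 6.9167
  S = [[6.25, 3.25],
 [3.25, 6.9167]].

Step 3 — invert S. det(S) = 6.25·6.9167 - (3.25)² = 32.6667.
  S^{-1} = (1/det) · [[d, -b], [-b, a]] = [[0.2117, -0.0995],
 [-0.0995, 0.1913]].

Step 4 — quadratic form (x̄ - mu_0)^T · S^{-1} · (x̄ - mu_0):
  S^{-1} · (x̄ - mu_0) = (-0.102, 0.7347),
  (x̄ - mu_0)^T · [...] = (1.75)·(-0.102) + (4.75)·(0.7347) = 3.3112.

Step 5 — scale by n: T² = 4 · 3.3112 = 13.2449.

T² ≈ 13.2449
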